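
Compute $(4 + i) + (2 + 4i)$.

(4 + 2) + (1 + 4)i = 6 + 5i


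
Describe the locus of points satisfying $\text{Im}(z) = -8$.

Im(z) = y where z = x + yi; the equation y = -8 is satisfied by all points with that y-coordinate
Locus: Horizontal line y = -8


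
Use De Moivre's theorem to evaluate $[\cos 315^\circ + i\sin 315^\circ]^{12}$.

By De Moivre: z^n = r^n(cos(nθ) + i sin(nθ))
= 1^12(cos(12*315°) + i sin(12*315°))
= 1(cos 180° + i sin 180°)
= -1


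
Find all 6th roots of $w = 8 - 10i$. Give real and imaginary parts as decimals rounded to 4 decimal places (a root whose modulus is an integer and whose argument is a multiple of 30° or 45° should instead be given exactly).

|w| = sqrt(164) ≈ 12.806248, arg(w) ≈ 308.659808°
Root modulus = sqrt(164)^(1/6) ≈ 1.529573
Root arguments: θ_k = (arg(w) + 360°k)/6 for k = 0, 1, ..., 5
Compute each root as (root modulus)(cos θ_k + i sin θ_k) using full-precision intermediates, then round to 4 decimal places.
Roots: 0.9534 + 1.1961i, -0.5592 + 1.4237i, -1.5125 + 0.2276i, -0.9534 - 1.1961i, 0.5592 - 1.4237i, 1.5125 - 0.2276i


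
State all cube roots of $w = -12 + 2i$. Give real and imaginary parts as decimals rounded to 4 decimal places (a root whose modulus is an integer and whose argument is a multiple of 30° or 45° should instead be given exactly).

|w| = sqrt(148) ≈ 12.165525, arg(w) ≈ 170.537678°
Root modulus = sqrt(148)^(1/3) ≈ 2.299907
Root arguments: θ_k = (arg(w) + 360°k)/3 for k = 0, 1, ..., 2
Compute each root as (root modulus)(cos θ_k + i sin θ_k) using full-precision intermediates, then round to 4 decimal places.
Roots: 1.2578 + 1.9255i, -2.2964 + 0.1265i, 1.0386 - 2.0520i


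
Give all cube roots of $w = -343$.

|w| = 343, arg(w) = 180°
Root modulus = 343^(1/3) = 7
Root arguments: θ_k = (180° + 360°k)/3 for k = 0, 1, ..., 2
Roots: 7/2 + (7*sqrt(3)/2)i, -7, 7/2 - (7*sqrt(3)/2)i


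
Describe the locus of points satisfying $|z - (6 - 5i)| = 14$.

|z - z0| = r describes a circle centered at z0 with radius r
Here z0 = 6 - 5i and r = 14
Locus: Circle centered at (6, -5) with radius 14


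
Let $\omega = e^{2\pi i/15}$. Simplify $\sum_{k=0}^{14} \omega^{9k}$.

Let ζ = ω^9 = e^(2πi·9/15). Since 15 ∤ 9, ζ ≠ 1.
Sum = Σ_{k=0}^{14} ζ^k = (ζ^15 - 1)/(ζ - 1) = (ω^{9·15} - 1)/(ζ - 1) = (1 - 1)/(ζ - 1) = 0


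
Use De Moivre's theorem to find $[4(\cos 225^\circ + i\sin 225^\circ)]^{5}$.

By De Moivre: z^n = r^n(cos(nθ) + i sin(nθ))
= 4^5(cos(5*225°) + i sin(5*225°))
= 1024(cos 45° + i sin 45°)
= 512*sqrt(2) + 512*sqrt(2)i


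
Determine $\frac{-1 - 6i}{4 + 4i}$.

Multiply numerator and denominator by conjugate (4 - 4i):
= (-1 - 6i)(4 - 4i) / (4^2 + 4^2)
= (-28 - 20i) / 32
Divide through by 4: (-7 - 5i) / 8
= -7/8 - (5/8)i


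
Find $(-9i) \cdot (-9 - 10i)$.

(a1*a2 - b1*b2) + (a1*b2 + b1*a2)i
= (0 - 90) + (0 + 81)i
= -90 + 81i


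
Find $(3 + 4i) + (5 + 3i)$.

(3 + 5) + (4 + 3)i = 8 + 7i


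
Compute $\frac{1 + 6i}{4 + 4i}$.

Multiply numerator and denominator by conjugate (4 - 4i):
= (1 + 6i)(4 - 4i) / (4^2 + 4^2)
= (28 + 20i) / 32
Divide through by 4: (7 + 5i) / 8
= 7/8 + (5/8)i


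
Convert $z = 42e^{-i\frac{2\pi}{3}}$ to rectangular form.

a = r cos θ = 42 * -1/2 = -21
b = r sin θ = 42 * -sqrt(3)/2 = -21*sqrt(3)
z = -21 - 21*sqrt(3)i


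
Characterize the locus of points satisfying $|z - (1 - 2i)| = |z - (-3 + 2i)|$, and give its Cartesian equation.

|z - z1| = |z - z2| means z is equidistant from z1 and z2,
i.e. the perpendicular bisector of the segment from (1, -2) to (-3, 2) (midpoint (-1, 0)).
With z = x + yi, square both sides:
(x - 1)^2 + (y - (-2))^2 = (x - (-3))^2 + (y - 2)^2
The x^2 and y^2 terms cancel: -8x + 8y = 13 - 5 = 8
Simplify: x - y = -1
Locus: Perpendicular bisector of the segment from (1, -2) to (-3, 2): the line x - y = -1


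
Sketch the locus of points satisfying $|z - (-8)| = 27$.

|z - z0| = r describes a circle centered at z0 with radius r
Here z0 = -8 and r = 27
Locus: Circle centered at (-8, 0) with radius 27


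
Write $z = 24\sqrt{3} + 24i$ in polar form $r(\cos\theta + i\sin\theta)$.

r = |z| = sqrt(a^2 + b^2) = sqrt((24*sqrt(3))^2 + (24)^2) = sqrt(1728 + 576) = sqrt(2304) = 48
θ = arctan(b/a) = arctan(24/41.5692) (quadrant-adjusted) = 30°
z = 48(cos 30° + i sin 30°)


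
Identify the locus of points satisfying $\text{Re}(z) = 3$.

Re(z) = x where z = x + yi; the equation x = 3 is satisfied by all points with that x-coordinate
Locus: Vertical line x = 3


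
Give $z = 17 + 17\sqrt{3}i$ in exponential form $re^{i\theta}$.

r = |z| = sqrt((17)^2 + (17*sqrt(3))^2) = sqrt(289 + 867) = sqrt(1156) = 34
θ = arctan(b/a) = arctan(29.4449/17) (quadrant-adjusted) = 60° = π/3
z = 34e^(i*π/3)


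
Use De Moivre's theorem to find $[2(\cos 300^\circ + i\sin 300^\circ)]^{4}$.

By De Moivre: z^n = r^n(cos(nθ) + i sin(nθ))
= 2^4(cos(4*300°) + i sin(4*300°))
= 16(cos 120° + i sin 120°)
= -8 + 8*sqrt(3)i


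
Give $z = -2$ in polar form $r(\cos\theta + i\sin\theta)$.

r = |z| = sqrt(a^2 + b^2) = sqrt((-2)^2 + (0)^2) = sqrt(4 + 0) = sqrt(4) = 2
b = 0 and a < 0, so z lies on the negative real axis: θ = 180°
z = 2(cos 180° + i sin 180°)


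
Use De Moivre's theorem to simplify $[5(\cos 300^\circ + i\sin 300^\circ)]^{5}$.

By De Moivre: z^n = r^n(cos(nθ) + i sin(nθ))
= 5^5(cos(5*300°) + i sin(5*300°))
= 3125(cos 60° + i sin 60°)
= 3125/2 + (3125*sqrt(3)/2)i


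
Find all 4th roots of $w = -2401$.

|w| = 2401, arg(w) = 180°
Root modulus = 2401^(1/4) = 7
Root arguments: θ_k = (180° + 360°k)/4 for k = 0, 1, ..., 3
Roots: 7*sqrt(2)/2 + (7*sqrt(2)/2)i, -7*sqrt(2)/2 + (7*sqrt(2)/2)i, -7*sqrt(2)/2 - (7*sqrt(2)/2)i, 7*sqrt(2)/2 - (7*sqrt(2)/2)i


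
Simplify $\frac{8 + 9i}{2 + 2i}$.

Multiply numerator and denominator by conjugate (2 - 2i):
= (8 + 9i)(2 - 2i) / (2^2 + 2^2)
= (34 + 2i) / 8
Divide through by 2: (17 + i) / 4
= 17/4 + (1/4)i


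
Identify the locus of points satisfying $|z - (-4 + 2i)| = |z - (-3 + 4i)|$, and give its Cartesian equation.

|z - z1| = |z - z2| means z is equidistant from z1 and z2,
i.e. the perpendicular bisector of the segment from (-4, 2) to (-3, 4) (midpoint (-7/2, 3)).
With z = x + yi, square both sides:
(x - (-4))^2 + (y - 2)^2 = (x - (-3))^2 + (y - 4)^2
The x^2 and y^2 terms cancel: 2x + 4y = 25 - 20 = 5
Simplify: 2x + 4y = 5
Locus: Perpendicular bisector of the segment from (-4, 2) to (-3, 4): the line 2x + 4y = 5


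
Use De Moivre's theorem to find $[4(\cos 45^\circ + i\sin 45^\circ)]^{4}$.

By De Moivre: z^n = r^n(cos(nθ) + i sin(nθ))
= 4^4(cos(4*45°) + i sin(4*45°))
= 256(cos 180° + i sin 180°)
= -256


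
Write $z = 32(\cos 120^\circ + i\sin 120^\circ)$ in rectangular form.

a = r cos θ = 32 * -1/2 = -16
b = r sin θ = 32 * sqrt(3)/2 = 16*sqrt(3)
z = -16 + 16*sqrt(3)i


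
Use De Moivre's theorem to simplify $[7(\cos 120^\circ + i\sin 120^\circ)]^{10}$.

By De Moivre: z^n = r^n(cos(nθ) + i sin(nθ))
= 7^10(cos(10*120°) + i sin(10*120°))
= 282475249(cos 120° + i sin 120°)
= -282475249/2 + (282475249*sqrt(3)/2)i


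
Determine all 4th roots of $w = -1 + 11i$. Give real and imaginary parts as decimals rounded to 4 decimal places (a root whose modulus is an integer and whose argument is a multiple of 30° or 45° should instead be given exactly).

|w| = sqrt(122) ≈ 11.045361, arg(w) ≈ 95.194429°
Root modulus = sqrt(122)^(1/4) ≈ 1.823035
Root arguments: θ_k = (arg(w) + 360°k)/4 for k = 0, 1, ..., 3
Compute each root as (root modulus)(cos θ_k + i sin θ_k) using full-precision intermediates, then round to 4 decimal places.
Roots: 1.6680 + 0.7356i, -0.7356 + 1.6680i, -1.6680 - 0.7356i, 0.7356 - 1.6680i


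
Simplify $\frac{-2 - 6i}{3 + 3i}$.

Multiply numerator and denominator by conjugate (3 - 3i):
= (-2 - 6i)(3 - 3i) / (3^2 + 3^2)
= (-24 - 12i) / 18
Divide through by 6: (-4 - 2i) / 3
= -4/3 - (2/3)i


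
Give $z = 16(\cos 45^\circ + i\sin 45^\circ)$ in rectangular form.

a = r cos θ = 16 * sqrt(2)/2 = 8*sqrt(2)
b = r sin θ = 16 * sqrt(2)/2 = 8*sqrt(2)
z = 8*sqrt(2) + 8*sqrt(2)i


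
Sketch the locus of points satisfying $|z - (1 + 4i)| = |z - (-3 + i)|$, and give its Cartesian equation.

|z - z1| = |z - z2| means z is equidistant from z1 and z2,
i.e. the perpendicular bisector of the segment from (1, 4) to (-3, 1) (midpoint (-1, 5/2)).
With z = x + yi, square both sides:
(x - 1)^2 + (y - 4)^2 = (x - (-3))^2 + (y - 1)^2
The x^2 and y^2 terms cancel: -8x + (-6)y = 10 - 17 = -7
Simplify: 8x + 6y = 7
Locus: Perpendicular bisector of the segment from (1, 4) to (-3, 1): the line 8x + 6y = 7


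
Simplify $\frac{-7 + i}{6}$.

Divisor is real, so divide each part by 6:
= -7/6 + (1/6)i


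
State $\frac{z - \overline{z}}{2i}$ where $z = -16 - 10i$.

z - conjugate(z) = 2bi
(z - conjugate(z))/(2i) = 2bi/(2i) = b = -10


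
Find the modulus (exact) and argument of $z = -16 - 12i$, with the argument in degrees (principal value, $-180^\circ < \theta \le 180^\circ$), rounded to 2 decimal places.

|z| = sqrt((-16)^2 + (-12)^2) = 20
arg(z) = arctan(b/a) = arctan(-12/-16) (quadrant-adjusted) = -143.13°


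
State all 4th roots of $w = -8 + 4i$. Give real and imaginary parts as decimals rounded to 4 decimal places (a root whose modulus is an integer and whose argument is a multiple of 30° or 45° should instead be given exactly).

|w| = sqrt(80) ≈ 8.944272, arg(w) ≈ 153.434949°
Root modulus = sqrt(80)^(1/4) ≈ 1.729363
Root arguments: θ_k = (arg(w) + 360°k)/4 for k = 0, 1, ..., 3
Compute each root as (root modulus)(cos θ_k + i sin θ_k) using full-precision intermediates, then round to 4 decimal places.
Roots: 1.3561 + 1.0732i, -1.0732 + 1.3561i, -1.3561 - 1.0732i, 1.0732 - 1.3561i


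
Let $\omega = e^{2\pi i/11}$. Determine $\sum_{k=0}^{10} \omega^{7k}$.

Let ζ = ω^7 = e^(2πi·7/11). Since 11 ∤ 7, ζ ≠ 1.
Sum = Σ_{k=0}^{10} ζ^k = (ζ^11 - 1)/(ζ - 1) = (ω^{7·11} - 1)/(ζ - 1) = (1 - 1)/(ζ - 1) = 0


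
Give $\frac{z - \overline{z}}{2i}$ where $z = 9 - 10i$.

z - conjugate(z) = 2bi
(z - conjugate(z))/(2i) = 2bi/(2i) = b = -10


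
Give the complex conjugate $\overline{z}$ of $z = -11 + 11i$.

If z = a + bi, then conjugate(z) = a - bi
conjugate(-11 + 11i) = -11 - 11i


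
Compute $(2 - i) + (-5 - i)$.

(2 + (-5)) + (-1 + (-1))i = -3 - 2i


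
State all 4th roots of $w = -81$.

|w| = 81, arg(w) = 180°
Root modulus = 81^(1/4) = 3
Root arguments: θ_k = (180° + 360°k)/4 for k = 0, 1, ..., 3
Roots: 3*sqrt(2)/2 + (3*sqrt(2)/2)i, -3*sqrt(2)/2 + (3*sqrt(2)/2)i, -3*sqrt(2)/2 - (3*sqrt(2)/2)i, 3*sqrt(2)/2 - (3*sqrt(2)/2)i


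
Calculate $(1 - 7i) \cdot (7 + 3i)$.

(a1*a2 - b1*b2) + (a1*b2 + b1*a2)i
= (7 - (-21)) + (3 + (-49))i
= 28 - 46i


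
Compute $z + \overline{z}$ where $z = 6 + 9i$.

z + conjugate(z) = (a + bi) + (a - bi) = 2a
= 2 * 6 = 12


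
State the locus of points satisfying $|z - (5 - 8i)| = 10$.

|z - z0| = r describes a circle centered at z0 with radius r
Here z0 = 5 - 8i and r = 10
Locus: Circle centered at (5, -8) with radius 10


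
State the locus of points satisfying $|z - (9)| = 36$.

|z - z0| = r describes a circle centered at z0 with radius r
Here z0 = 9 and r = 36
Locus: Circle centered at (9, 0) with radius 36


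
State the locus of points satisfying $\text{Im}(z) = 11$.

Im(z) = y where z = x + yi; the equation y = 11 is satisfied by all points with that y-coordinate
Locus: Horizontal line y = 11


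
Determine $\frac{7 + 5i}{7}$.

Divisor is real, so divide each part by 7:
= 1 + (5/7)i


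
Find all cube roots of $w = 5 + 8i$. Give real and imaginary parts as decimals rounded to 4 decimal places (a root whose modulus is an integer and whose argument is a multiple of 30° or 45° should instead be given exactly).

|w| = sqrt(89) ≈ 9.433981, arg(w) ≈ 57.994617°
Root modulus = sqrt(89)^(1/3) ≈ 2.112994
Root arguments: θ_k = (arg(w) + 360°k)/3 for k = 0, 1, ..., 2
Compute each root as (root modulus)(cos θ_k + i sin θ_k) using full-precision intermediates, then round to 4 decimal places.
Roots: 1.9939 + 0.6995i, -1.6027 + 1.3770i, -0.3912 - 2.0765i


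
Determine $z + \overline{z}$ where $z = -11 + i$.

z + conjugate(z) = (a + bi) + (a - bi) = 2a
= 2 * (-11) = -22


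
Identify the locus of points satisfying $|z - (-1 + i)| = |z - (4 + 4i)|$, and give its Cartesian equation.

|z - z1| = |z - z2| means z is equidistant from z1 and z2,
i.e. the perpendicular bisector of the segment from (-1, 1) to (4, 4) (midpoint (3/2, 5/2)).
With z = x + yi, square both sides:
(x - (-1))^2 + (y - 1)^2 = (x - 4)^2 + (y - 4)^2
The x^2 and y^2 terms cancel: 10x + 6y = 32 - 2 = 30
Simplify: 5x + 3y = 15
Locus: Perpendicular bisector of the segment from (-1, 1) to (4, 4): the line 5x + 3y = 15


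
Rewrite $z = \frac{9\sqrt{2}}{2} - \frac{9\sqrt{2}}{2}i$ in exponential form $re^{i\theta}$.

r = |z| = sqrt((9*sqrt(2)/2)^2 + (-9*sqrt(2)/2)^2) = sqrt(81/2 + 81/2) = sqrt(81) = 9
θ = arctan(b/a) = arctan(-6.364/6.364) (quadrant-adjusted) = -45° = -π/4
z = 9e^(-i*π/4)


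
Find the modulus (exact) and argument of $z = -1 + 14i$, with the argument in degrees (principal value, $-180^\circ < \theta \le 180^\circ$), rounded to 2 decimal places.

|z| = sqrt((-1)^2 + 14^2) = sqrt(197)
arg(z) = arctan(b/a) = arctan(14/-1) (quadrant-adjusted) = 94.09°


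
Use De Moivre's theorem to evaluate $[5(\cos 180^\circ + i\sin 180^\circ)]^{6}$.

By De Moivre: z^n = r^n(cos(nθ) + i sin(nθ))
= 5^6(cos(6*180°) + i sin(6*180°))
= 15625(cos 0° + i sin 0°)
= 15625


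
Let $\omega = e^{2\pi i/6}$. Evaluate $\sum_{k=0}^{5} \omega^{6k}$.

Since 6 divides 6, ω^6 = (ω^6)^1 = 1^1 = 1, so every term is 1.
Sum = 6 · 1 = 6


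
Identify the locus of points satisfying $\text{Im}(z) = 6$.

Im(z) = y where z = x + yi; the equation y = 6 is satisfied by all points with that y-coordinate
Locus: Horizontal line y = 6


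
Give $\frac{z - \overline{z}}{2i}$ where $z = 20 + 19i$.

z - conjugate(z) = 2bi
(z - conjugate(z))/(2i) = 2bi/(2i) = b = 19


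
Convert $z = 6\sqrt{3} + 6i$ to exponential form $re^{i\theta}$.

r = |z| = sqrt((6*sqrt(3))^2 + (6)^2) = sqrt(108 + 36) = sqrt(144) = 12
θ = arctan(b/a) = arctan(6/10.3923) (quadrant-adjusted) = 30° = π/6
z = 12e^(i*π/6)


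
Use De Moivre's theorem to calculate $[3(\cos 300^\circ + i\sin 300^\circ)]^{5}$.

By De Moivre: z^n = r^n(cos(nθ) + i sin(nθ))
= 3^5(cos(5*300°) + i sin(5*300°))
= 243(cos 60° + i sin 60°)
= 243/2 + (243*sqrt(3)/2)i


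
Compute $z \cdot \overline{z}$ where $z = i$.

z * conjugate(z) = |z|^2 = a^2 + b^2
= 0^2 + 1^2 = 1


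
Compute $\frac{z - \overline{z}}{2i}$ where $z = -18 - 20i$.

z - conjugate(z) = 2bi
(z - conjugate(z))/(2i) = 2bi/(2i) = b = -20


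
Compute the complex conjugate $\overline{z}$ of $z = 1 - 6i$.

If z = a + bi, then conjugate(z) = a - bi
conjugate(1 - 6i) = 1 + 6i


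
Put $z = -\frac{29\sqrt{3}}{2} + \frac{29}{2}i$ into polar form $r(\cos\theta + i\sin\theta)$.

r = |z| = sqrt(a^2 + b^2) = sqrt((-29*sqrt(3)/2)^2 + (29/2)^2) = sqrt(2523/4 + 841/4) = sqrt(841) = 29
θ = arctan(b/a) = arctan(14.5/-25.1147) (quadrant-adjusted) = 150°
z = 29(cos 150° + i sin 150°)


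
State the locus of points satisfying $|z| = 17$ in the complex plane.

|z| = 17 means sqrt(x^2 + y^2) = 17
This is a circle of radius 17 centered at the origin


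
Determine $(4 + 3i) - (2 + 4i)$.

(4 - 2) + (3 - 4)i = 2 - i


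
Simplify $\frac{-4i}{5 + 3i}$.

Multiply numerator and denominator by conjugate (5 - 3i):
= (-4i)(5 - 3i) / (5^2 + 3^2)
= (-12 - 20i) / 34
Divide through by 2: (-6 - 10i) / 17
= -6/17 - (10/17)i


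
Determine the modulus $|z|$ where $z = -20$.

|z| = sqrt(a^2 + b^2) = sqrt((-20)^2 + 0^2) = sqrt(400) = 20


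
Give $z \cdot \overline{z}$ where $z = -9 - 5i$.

z * conjugate(z) = |z|^2 = a^2 + b^2
= (-9)^2 + (-5)^2 = 106


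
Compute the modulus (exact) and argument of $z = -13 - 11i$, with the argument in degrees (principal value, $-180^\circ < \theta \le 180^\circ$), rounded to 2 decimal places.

|z| = sqrt((-13)^2 + (-11)^2) = sqrt(290)
arg(z) = arctan(b/a) = arctan(-11/-13) (quadrant-adjusted) = -139.76°


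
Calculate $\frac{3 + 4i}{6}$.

Divisor is real, so divide each part by 6:
= 1/2 + (2/3)i


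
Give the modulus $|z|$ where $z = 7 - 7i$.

|z| = sqrt(a^2 + b^2) = sqrt(7^2 + (-7)^2) = sqrt(98) = sqrt(98)


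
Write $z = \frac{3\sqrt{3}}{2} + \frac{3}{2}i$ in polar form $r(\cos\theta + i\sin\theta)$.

r = |z| = sqrt(a^2 + b^2) = sqrt((3*sqrt(3)/2)^2 + (3/2)^2) = sqrt(27/4 + 9/4) = sqrt(9) = 3
θ = arctan(b/a) = arctan(1.5/2.5981) (quadrant-adjusted) = 30°
z = 3(cos 30° + i sin 30°)


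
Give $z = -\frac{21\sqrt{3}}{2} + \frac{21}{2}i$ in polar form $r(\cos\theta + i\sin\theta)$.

r = |z| = sqrt(a^2 + b^2) = sqrt((-21*sqrt(3)/2)^2 + (21/2)^2) = sqrt(1323/4 + 441/4) = sqrt(441) = 21
θ = arctan(b/a) = arctan(10.5/-18.1865) (quadrant-adjusted) = 150°
z = 21(cos 150° + i sin 150°)


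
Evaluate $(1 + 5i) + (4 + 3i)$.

(1 + 4) + (5 + 3)i = 5 + 8i


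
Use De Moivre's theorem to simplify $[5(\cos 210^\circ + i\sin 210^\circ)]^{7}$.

By De Moivre: z^n = r^n(cos(nθ) + i sin(nθ))
= 5^7(cos(7*210°) + i sin(7*210°))
= 78125(cos 30° + i sin 30°)
= 78125*sqrt(3)/2 + (78125/2)i


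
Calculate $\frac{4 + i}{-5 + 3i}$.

Multiply numerator and denominator by conjugate (-5 - 3i):
= (4 + i)(-5 - 3i) / ((-5)^2 + 3^2)
= (-17 - 17i) / 34
Divide through by 17: (-1 - i) / 2
= -1/2 - (1/2)i


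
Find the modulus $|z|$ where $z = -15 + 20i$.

|z| = sqrt(a^2 + b^2) = sqrt((-15)^2 + 20^2) = sqrt(625) = 25


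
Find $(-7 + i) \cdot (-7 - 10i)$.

(a1*a2 - b1*b2) + (a1*b2 + b1*a2)i
= (49 - (-10)) + (70 + (-7))i
= 59 + 63i


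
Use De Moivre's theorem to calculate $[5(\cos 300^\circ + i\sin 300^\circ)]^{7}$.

By De Moivre: z^n = r^n(cos(nθ) + i sin(nθ))
= 5^7(cos(7*300°) + i sin(7*300°))
= 78125(cos 300° + i sin 300°)
= 78125/2 - (78125*sqrt(3)/2)i


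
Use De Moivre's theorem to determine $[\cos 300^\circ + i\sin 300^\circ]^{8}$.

By De Moivre: z^n = r^n(cos(nθ) + i sin(nθ))
= 1^8(cos(8*300°) + i sin(8*300°))
= 1(cos 240° + i sin 240°)
= -1/2 - (sqrt(3)/2)i


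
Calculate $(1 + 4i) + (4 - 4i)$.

(1 + 4) + (4 + (-4))i = 5


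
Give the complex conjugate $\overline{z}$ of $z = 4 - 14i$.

If z = a + bi, then conjugate(z) = a - bi
conjugate(4 - 14i) = 4 + 14i


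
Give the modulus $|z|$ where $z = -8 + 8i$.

|z| = sqrt(a^2 + b^2) = sqrt((-8)^2 + 8^2) = sqrt(128) = sqrt(128)


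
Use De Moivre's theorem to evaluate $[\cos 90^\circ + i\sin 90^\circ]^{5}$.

By De Moivre: z^n = r^n(cos(nθ) + i sin(nθ))
= 1^5(cos(5*90°) + i sin(5*90°))
= 1(cos 90° + i sin 90°)
= i


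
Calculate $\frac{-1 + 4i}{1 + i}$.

Multiply numerator and denominator by conjugate (1 - i):
= (-1 + 4i)(1 - i) / (1^2 + 1^2)
= (3 + 5i) / 2
= 3/2 + (5/2)i


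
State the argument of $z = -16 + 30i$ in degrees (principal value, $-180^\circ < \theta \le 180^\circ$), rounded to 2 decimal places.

θ = arctan(b/a) = arctan(30/-16) (quadrant-adjusted) = 118.07°


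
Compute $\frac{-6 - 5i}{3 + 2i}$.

Multiply numerator and denominator by conjugate (3 - 2i):
= (-6 - 5i)(3 - 2i) / (3^2 + 2^2)
= (-28 - 3i) / 13
= -28/13 - (3/13)i


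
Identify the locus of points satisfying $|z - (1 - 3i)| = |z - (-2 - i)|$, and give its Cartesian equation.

|z - z1| = |z - z2| means z is equidistant from z1 and z2,
i.e. the perpendicular bisector of the segment from (1, -3) to (-2, -1) (midpoint (-1/2, -2)).
With z = x + yi, square both sides:
(x - 1)^2 + (y - (-3))^2 = (x - (-2))^2 + (y - (-1))^2
The x^2 and y^2 terms cancel: -6x + 4y = 5 - 10 = -5
Simplify: 6x - 4y = 5
Locus: Perpendicular bisector of the segment from (1, -3) to (-2, -1): the line 6x - 4y = 5


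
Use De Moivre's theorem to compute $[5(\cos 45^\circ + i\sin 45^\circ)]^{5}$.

By De Moivre: z^n = r^n(cos(nθ) + i sin(nθ))
= 5^5(cos(5*45°) + i sin(5*45°))
= 3125(cos 225° + i sin 225°)
= -3125*sqrt(2)/2 - (3125*sqrt(2)/2)i


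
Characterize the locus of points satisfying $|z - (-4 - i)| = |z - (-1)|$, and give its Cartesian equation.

|z - z1| = |z - z2| means z is equidistant from z1 and z2,
i.e. the perpendicular bisector of the segment from (-4, -1) to (-1, 0) (midpoint (-5/2, -1/2)).
With z = x + yi, square both sides:
(x - (-4))^2 + (y - (-1))^2 = (x - (-1))^2 + (y - 0)^2
The x^2 and y^2 terms cancel: 6x + 2y = 1 - 17 = -16
Simplify: 3x + y = -8
Locus: Perpendicular bisector of the segment from (-4, -1) to (-1, 0): the line 3x + y = -8


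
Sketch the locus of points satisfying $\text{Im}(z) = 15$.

Im(z) = y where z = x + yi; the equation y = 15 is satisfied by all points with that y-coordinate
Locus: Horizontal line y = 15


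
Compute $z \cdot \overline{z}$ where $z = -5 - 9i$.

z * conjugate(z) = |z|^2 = a^2 + b^2
= (-5)^2 + (-9)^2 = 106


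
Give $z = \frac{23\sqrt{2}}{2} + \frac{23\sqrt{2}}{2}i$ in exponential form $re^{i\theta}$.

r = |z| = sqrt((23*sqrt(2)/2)^2 + (23*sqrt(2)/2)^2) = sqrt(529/2 + 529/2) = sqrt(529) = 23
θ = arctan(b/a) = arctan(16.2635/16.2635) (quadrant-adjusted) = 45° = π/4
z = 23e^(i*π/4)


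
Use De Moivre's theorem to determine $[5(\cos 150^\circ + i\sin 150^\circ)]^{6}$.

By De Moivre: z^n = r^n(cos(nθ) + i sin(nθ))
= 5^6(cos(6*150°) + i sin(6*150°))
= 15625(cos 180° + i sin 180°)
= -15625


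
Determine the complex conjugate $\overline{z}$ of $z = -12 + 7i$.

If z = a + bi, then conjugate(z) = a - bi
conjugate(-12 + 7i) = -12 - 7i


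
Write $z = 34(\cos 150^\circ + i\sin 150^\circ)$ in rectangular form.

a = r cos θ = 34 * -sqrt(3)/2 = -17*sqrt(3)
b = r sin θ = 34 * 1/2 = 17
z = -17*sqrt(3) + 17i


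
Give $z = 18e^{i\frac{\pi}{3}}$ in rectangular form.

a = r cos θ = 18 * 1/2 = 9
b = r sin θ = 18 * sqrt(3)/2 = 9*sqrt(3)
z = 9 + 9*sqrt(3)i


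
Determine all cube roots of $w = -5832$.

|w| = 5832, arg(w) = 180°
Root modulus = 5832^(1/3) = 18
Root arguments: θ_k = (180° + 360°k)/3 for k = 0, 1, ..., 2
Roots: 9 + 9*sqrt(3)i, -18, 9 - 9*sqrt(3)i


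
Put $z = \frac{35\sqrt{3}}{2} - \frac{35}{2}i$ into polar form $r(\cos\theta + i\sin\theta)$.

r = |z| = sqrt(a^2 + b^2) = sqrt((35*sqrt(3)/2)^2 + (-35/2)^2) = sqrt(3675/4 + 1225/4) = sqrt(1225) = 35
θ = arctan(b/a) = arctan(-17.5/30.3109) (quadrant-adjusted) = 330°
z = 35(cos 330° + i sin 330°)


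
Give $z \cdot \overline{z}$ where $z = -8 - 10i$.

z * conjugate(z) = |z|^2 = a^2 + b^2
= (-8)^2 + (-10)^2 = 164


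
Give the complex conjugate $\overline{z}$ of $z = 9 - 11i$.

If z = a + bi, then conjugate(z) = a - bi
conjugate(9 - 11i) = 9 + 11i


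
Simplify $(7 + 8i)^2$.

(a + bi)^2 = a^2 - b^2 + 2abi
= 7^2 - 8^2 + 2*7*8i
= -15 + 112i


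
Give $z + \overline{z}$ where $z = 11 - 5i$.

z + conjugate(z) = (a + bi) + (a - bi) = 2a
= 2 * 11 = 22


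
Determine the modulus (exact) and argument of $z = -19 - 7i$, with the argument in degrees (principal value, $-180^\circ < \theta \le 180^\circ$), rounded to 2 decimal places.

|z| = sqrt((-19)^2 + (-7)^2) = sqrt(410)
arg(z) = arctan(b/a) = arctan(-7/-19) (quadrant-adjusted) = -159.78°


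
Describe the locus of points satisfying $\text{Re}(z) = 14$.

Re(z) = x where z = x + yi; the equation x = 14 is satisfied by all points with that x-coordinate
Locus: Vertical line x = 14


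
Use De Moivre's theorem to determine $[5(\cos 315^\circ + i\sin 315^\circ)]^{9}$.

By De Moivre: z^n = r^n(cos(nθ) + i sin(nθ))
= 5^9(cos(9*315°) + i sin(9*315°))
= 1953125(cos 315° + i sin 315°)
= 1953125*sqrt(2)/2 - (1953125*sqrt(2)/2)i


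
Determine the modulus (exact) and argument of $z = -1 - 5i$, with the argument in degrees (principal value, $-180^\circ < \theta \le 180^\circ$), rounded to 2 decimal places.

|z| = sqrt((-1)^2 + (-5)^2) = sqrt(26)
arg(z) = arctan(b/a) = arctan(-5/-1) (quadrant-adjusted) = -101.31°


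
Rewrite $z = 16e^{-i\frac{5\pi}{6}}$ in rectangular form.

a = r cos θ = 16 * -sqrt(3)/2 = -8*sqrt(3)
b = r sin θ = 16 * -1/2 = -8
z = -8*sqrt(3) - 8i


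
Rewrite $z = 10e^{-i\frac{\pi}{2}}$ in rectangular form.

a = r cos θ = 10 * 0 = 0
b = r sin θ = 10 * -1 = -10
z = -10i


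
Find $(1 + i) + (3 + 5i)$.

(1 + 3) + (1 + 5)i = 4 + 6i


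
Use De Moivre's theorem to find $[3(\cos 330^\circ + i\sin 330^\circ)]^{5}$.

By De Moivre: z^n = r^n(cos(nθ) + i sin(nθ))
= 3^5(cos(5*330°) + i sin(5*330°))
= 243(cos 210° + i sin 210°)
= -243*sqrt(3)/2 - (243/2)i


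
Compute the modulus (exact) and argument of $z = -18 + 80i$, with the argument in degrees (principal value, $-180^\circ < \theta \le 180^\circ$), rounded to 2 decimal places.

|z| = sqrt((-18)^2 + 80^2) = 82
arg(z) = arctan(b/a) = arctan(80/-18) (quadrant-adjusted) = 102.68°


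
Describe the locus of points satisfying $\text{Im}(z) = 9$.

Im(z) = y where z = x + yi; the equation y = 9 is satisfied by all points with that y-coordinate
Locus: Horizontal line y = 9


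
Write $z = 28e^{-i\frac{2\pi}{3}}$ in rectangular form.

a = r cos θ = 28 * -1/2 = -14
b = r sin θ = 28 * -sqrt(3)/2 = -14*sqrt(3)
z = -14 - 14*sqrt(3)i


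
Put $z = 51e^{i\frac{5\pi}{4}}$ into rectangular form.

a = r cos θ = 51 * -sqrt(2)/2 = -51*sqrt(2)/2
b = r sin θ = 51 * -sqrt(2)/2 = -51*sqrt(2)/2
z = -51*sqrt(2)/2 - (51*sqrt(2)/2)i


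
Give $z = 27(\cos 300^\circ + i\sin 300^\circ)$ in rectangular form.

a = r cos θ = 27 * 1/2 = 27/2
b = r sin θ = 27 * -sqrt(3)/2 = -27*sqrt(3)/2
z = 27/2 - (27*sqrt(3)/2)i


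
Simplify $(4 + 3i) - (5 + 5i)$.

(4 - 5) + (3 - 5)i = -1 - 2i


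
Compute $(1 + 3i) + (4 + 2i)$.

(1 + 4) + (3 + 2)i = 5 + 5i


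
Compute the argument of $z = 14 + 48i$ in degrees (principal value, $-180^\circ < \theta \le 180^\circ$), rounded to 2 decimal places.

θ = arctan(b/a) = arctan(48/14) (quadrant-adjusted) = 73.74°


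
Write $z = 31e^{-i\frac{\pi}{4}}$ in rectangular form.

a = r cos θ = 31 * sqrt(2)/2 = 31*sqrt(2)/2
b = r sin θ = 31 * -sqrt(2)/2 = -31*sqrt(2)/2
z = 31*sqrt(2)/2 - (31*sqrt(2)/2)i


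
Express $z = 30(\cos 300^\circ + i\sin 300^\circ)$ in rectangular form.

a = r cos θ = 30 * 1/2 = 15
b = r sin θ = 30 * -sqrt(3)/2 = -15*sqrt(3)
z = 15 - 15*sqrt(3)i


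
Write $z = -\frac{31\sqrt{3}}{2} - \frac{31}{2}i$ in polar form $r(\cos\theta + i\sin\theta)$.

r = |z| = sqrt(a^2 + b^2) = sqrt((-31*sqrt(3)/2)^2 + (-31/2)^2) = sqrt(2883/4 + 961/4) = sqrt(961) = 31
θ = arctan(b/a) = arctan(-15.5/-26.8468) (quadrant-adjusted) = 210°
z = 31(cos 210° + i sin 210°)


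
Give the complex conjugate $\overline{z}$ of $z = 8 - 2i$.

If z = a + bi, then conjugate(z) = a - bi
conjugate(8 - 2i) = 8 + 2i


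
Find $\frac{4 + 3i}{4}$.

Divisor is real, so divide each part by 4:
= 1 + (3/4)i


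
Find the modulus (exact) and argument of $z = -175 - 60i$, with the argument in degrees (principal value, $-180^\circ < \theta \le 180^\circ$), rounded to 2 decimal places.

|z| = sqrt((-175)^2 + (-60)^2) = 185
arg(z) = arctan(b/a) = arctan(-60/-175) (quadrant-adjusted) = -161.08°


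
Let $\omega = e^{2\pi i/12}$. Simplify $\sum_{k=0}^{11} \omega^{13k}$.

Let ζ = ω^13 = e^(2πi·13/12). Since 12 ∤ 13, ζ ≠ 1.
Sum = Σ_{k=0}^{11} ζ^k = (ζ^12 - 1)/(ζ - 1) = (ω^{13·12} - 1)/(ζ - 1) = (1 - 1)/(ζ - 1) = 0


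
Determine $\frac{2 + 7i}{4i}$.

Multiply numerator and denominator by conjugate (-4i):
= (2 + 7i)(-4i) / (0^2 + 4^2)
= (28 - 8i) / 16
Divide through by 4: (7 - 2i) / 4
= 7/4 - (1/2)i


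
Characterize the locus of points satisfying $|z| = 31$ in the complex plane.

|z| = 31 means sqrt(x^2 + y^2) = 31
This is a circle of radius 31 centered at the origin


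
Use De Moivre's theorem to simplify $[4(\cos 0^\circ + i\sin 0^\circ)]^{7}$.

By De Moivre: z^n = r^n(cos(nθ) + i sin(nθ))
= 4^7(cos(7*0°) + i sin(7*0°))
= 16384(cos 0° + i sin 0°)
= 16384


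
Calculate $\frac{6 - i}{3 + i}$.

Multiply numerator and denominator by conjugate (3 - i):
= (6 - i)(3 - i) / (3^2 + 1^2)
= (17 - 9i) / 10
= 17/10 - (9/10)i


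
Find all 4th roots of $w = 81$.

|w| = 81, arg(w) = 0°
Root modulus = 81^(1/4) = 3
Root arguments: θ_k = (0° + 360°k)/4 for k = 0, 1, ..., 3
Roots: 3, 3i, -3, -3i


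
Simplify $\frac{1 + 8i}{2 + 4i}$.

Multiply numerator and denominator by conjugate (2 - 4i):
= (1 + 8i)(2 - 4i) / (2^2 + 4^2)
= (34 + 12i) / 20
Divide through by 2: (17 + 6i) / 10
= 17/10 + (3/5)i


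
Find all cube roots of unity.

ω_k = e^(2πik/3) = cos(2πk/3) + i sin(2πk/3) for k = 0, 1, ..., 2
Roots: 1, -1/2 + (sqrt(3)/2)i, -1/2 - (sqrt(3)/2)i


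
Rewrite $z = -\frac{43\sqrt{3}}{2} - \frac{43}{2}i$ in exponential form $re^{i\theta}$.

r = |z| = sqrt((-43*sqrt(3)/2)^2 + (-43/2)^2) = sqrt(5547/4 + 1849/4) = sqrt(1849) = 43
θ = arctan(b/a) = arctan(-21.5/-37.2391) (quadrant-adjusted) = -150° = -5π/6
z = 43e^(-i*5π/6)


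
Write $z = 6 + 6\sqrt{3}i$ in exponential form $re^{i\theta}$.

r = |z| = sqrt((6)^2 + (6*sqrt(3))^2) = sqrt(36 + 108) = sqrt(144) = 12
θ = arctan(b/a) = arctan(10.3923/6) (quadrant-adjusted) = 60° = π/3
z = 12e^(i*π/3)


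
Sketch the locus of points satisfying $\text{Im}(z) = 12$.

Im(z) = y where z = x + yi; the equation y = 12 is satisfied by all points with that y-coordinate
Locus: Horizontal line y = 12


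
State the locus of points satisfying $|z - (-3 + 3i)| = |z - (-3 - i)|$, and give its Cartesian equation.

|z - z1| = |z - z2| means z is equidistant from z1 and z2,
i.e. the perpendicular bisector of the segment from (-3, 3) to (-3, -1) (midpoint (-3, 1)).
With z = x + yi, square both sides:
(x - (-3))^2 + (y - 3)^2 = (x - (-3))^2 + (y - (-1))^2
The x^2 and y^2 terms cancel: 0x + (-8)y = 10 - 18 = -8
Simplify: y = 1
Locus: Perpendicular bisector of the segment from (-3, 3) to (-3, -1): the line y = 1


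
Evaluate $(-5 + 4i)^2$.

(a + bi)^2 = a^2 - b^2 + 2abi
= (-5)^2 - 4^2 + 2*(-5)*4i
= 9 - 40i


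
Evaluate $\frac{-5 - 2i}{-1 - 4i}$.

Multiply numerator and denominator by conjugate (-1 + 4i):
= (-5 - 2i)(-1 + 4i) / ((-1)^2 + (-4)^2)
= (13 - 18i) / 17
= 13/17 - (18/17)i


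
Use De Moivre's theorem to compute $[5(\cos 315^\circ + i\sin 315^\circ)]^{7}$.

By De Moivre: z^n = r^n(cos(nθ) + i sin(nθ))
= 5^7(cos(7*315°) + i sin(7*315°))
= 78125(cos 45° + i sin 45°)
= 78125*sqrt(2)/2 + (78125*sqrt(2)/2)i


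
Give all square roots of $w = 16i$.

|w| = 16, arg(w) = 90°
Root modulus = 16^(1/2) = 4
Root arguments: θ_k = (90° + 360°k)/2 for k = 0, 1, ..., 1
Roots: 2*sqrt(2) + 2*sqrt(2)i, -2*sqrt(2) - 2*sqrt(2)i


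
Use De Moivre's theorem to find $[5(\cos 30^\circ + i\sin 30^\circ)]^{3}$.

By De Moivre: z^n = r^n(cos(nθ) + i sin(nθ))
= 5^3(cos(3*30°) + i sin(3*30°))
= 125(cos 90° + i sin 90°)
= 125i


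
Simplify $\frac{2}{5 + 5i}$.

Multiply numerator and denominator by conjugate (5 - 5i):
= (2)(5 - 5i) / (5^2 + 5^2)
= (10 - 10i) / 50
Divide through by 10: (1 - i) / 5
= 1/5 - (1/5)i


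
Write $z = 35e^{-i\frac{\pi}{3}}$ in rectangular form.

a = r cos θ = 35 * 1/2 = 35/2
b = r sin θ = 35 * -sqrt(3)/2 = -35*sqrt(3)/2
z = 35/2 - (35*sqrt(3)/2)i


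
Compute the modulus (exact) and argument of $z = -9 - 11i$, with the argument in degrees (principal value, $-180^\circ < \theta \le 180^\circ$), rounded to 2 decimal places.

|z| = sqrt((-9)^2 + (-11)^2) = sqrt(202)
arg(z) = arctan(b/a) = arctan(-11/-9) (quadrant-adjusted) = -129.29°


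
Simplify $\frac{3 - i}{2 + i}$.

Multiply numerator and denominator by conjugate (2 - i):
= (3 - i)(2 - i) / (2^2 + 1^2)
= (5 - 5i) / 5
= 1 - i


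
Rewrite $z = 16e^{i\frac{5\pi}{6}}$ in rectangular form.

a = r cos θ = 16 * -sqrt(3)/2 = -8*sqrt(3)
b = r sin θ = 16 * 1/2 = 8
z = -8*sqrt(3) + 8i


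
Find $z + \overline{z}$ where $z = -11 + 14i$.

z + conjugate(z) = (a + bi) + (a - bi) = 2a
= 2 * (-11) = -22


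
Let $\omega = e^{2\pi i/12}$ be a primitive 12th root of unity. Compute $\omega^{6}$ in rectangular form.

ω^6 = e^(2πi·6/12) = e^(i·1π)
= cos(1π) + i sin(1π)
= -1


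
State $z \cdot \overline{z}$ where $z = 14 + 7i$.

z * conjugate(z) = |z|^2 = a^2 + b^2
= 14^2 + 7^2 = 245


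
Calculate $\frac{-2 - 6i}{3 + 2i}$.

Multiply numerator and denominator by conjugate (3 - 2i):
= (-2 - 6i)(3 - 2i) / (3^2 + 2^2)
= (-18 - 14i) / 13
= -18/13 - (14/13)i


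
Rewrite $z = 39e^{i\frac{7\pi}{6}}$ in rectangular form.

a = r cos θ = 39 * -sqrt(3)/2 = -39*sqrt(3)/2
b = r sin θ = 39 * -1/2 = -39/2
z = -39*sqrt(3)/2 - (39/2)i


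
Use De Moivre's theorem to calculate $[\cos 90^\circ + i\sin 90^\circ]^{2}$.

By De Moivre: z^n = r^n(cos(nθ) + i sin(nθ))
= 1^2(cos(2*90°) + i sin(2*90°))
= 1(cos 180° + i sin 180°)
= -1


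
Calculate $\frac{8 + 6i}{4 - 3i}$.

Multiply numerator and denominator by conjugate (4 + 3i):
= (8 + 6i)(4 + 3i) / (4^2 + (-3)^2)
= (14 + 48i) / 25
= 14/25 + (48/25)i


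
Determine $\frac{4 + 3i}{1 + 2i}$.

Multiply numerator and denominator by conjugate (1 - 2i):
= (4 + 3i)(1 - 2i) / (1^2 + 2^2)
= (10 - 5i) / 5
= 2 - i


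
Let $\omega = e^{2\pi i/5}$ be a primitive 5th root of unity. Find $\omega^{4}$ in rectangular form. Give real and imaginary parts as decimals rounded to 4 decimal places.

ω^4 = e^(2πi·4/5) = e^(i·8π/5)
= cos(8π/5) + i sin(8π/5)
= 0.3090 - 0.9511i


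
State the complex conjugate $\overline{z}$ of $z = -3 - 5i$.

If z = a + bi, then conjugate(z) = a - bi
conjugate(-3 - 5i) = -3 + 5i


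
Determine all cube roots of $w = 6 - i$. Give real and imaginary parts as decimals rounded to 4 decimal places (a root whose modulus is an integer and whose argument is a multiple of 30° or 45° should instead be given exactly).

|w| = sqrt(37) ≈ 6.082763, arg(w) ≈ 350.537678°
Root modulus = sqrt(37)^(1/3) ≈ 1.825437
Root arguments: θ_k = (arg(w) + 360°k)/3 for k = 0, 1, ..., 2
Compute each root as (root modulus)(cos θ_k + i sin θ_k) using full-precision intermediates, then round to 4 decimal places.
Roots: -0.8244 + 1.6287i, -0.9983 - 1.5283i, 1.8227 - 0.1004i


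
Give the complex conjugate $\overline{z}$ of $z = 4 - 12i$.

If z = a + bi, then conjugate(z) = a - bi
conjugate(4 - 12i) = 4 + 12i


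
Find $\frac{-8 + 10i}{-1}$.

Divisor is real, so divide each part by -1:
= 8 - 10i


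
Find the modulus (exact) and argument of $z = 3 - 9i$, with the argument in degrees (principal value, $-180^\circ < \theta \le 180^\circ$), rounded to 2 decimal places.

|z| = sqrt(3^2 + (-9)^2) = sqrt(90)
arg(z) = arctan(b/a) = arctan(-9/3) (quadrant-adjusted) = -71.57°


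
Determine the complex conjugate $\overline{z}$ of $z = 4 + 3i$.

If z = a + bi, then conjugate(z) = a - bi
conjugate(4 + 3i) = 4 - 3i


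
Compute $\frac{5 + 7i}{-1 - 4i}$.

Multiply numerator and denominator by conjugate (-1 + 4i):
= (5 + 7i)(-1 + 4i) / ((-1)^2 + (-4)^2)
= (-33 + 13i) / 17
= -33/17 + (13/17)i


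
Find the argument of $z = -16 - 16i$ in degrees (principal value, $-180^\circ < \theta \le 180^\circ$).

θ = arctan(b/a) = arctan(-16/-16) (quadrant-adjusted) = -135°


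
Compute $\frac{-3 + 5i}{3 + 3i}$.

Multiply numerator and denominator by conjugate (3 - 3i):
= (-3 + 5i)(3 - 3i) / (3^2 + 3^2)
= (6 + 24i) / 18
Divide through by 6: (1 + 4i) / 3
= 1/3 + (4/3)i


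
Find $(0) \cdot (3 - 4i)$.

(a1*a2 - b1*b2) + (a1*b2 + b1*a2)i
= (0 - 0) + (0 + 0)i
= 0


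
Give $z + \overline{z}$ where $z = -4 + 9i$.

z + conjugate(z) = (a + bi) + (a - bi) = 2a
= 2 * (-4) = -8


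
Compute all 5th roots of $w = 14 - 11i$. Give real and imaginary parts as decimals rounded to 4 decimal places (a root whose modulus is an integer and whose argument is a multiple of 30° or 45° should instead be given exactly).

|w| = sqrt(317) ≈ 17.804494, arg(w) ≈ 321.842773°
Root modulus = sqrt(317)^(1/5) ≈ 1.778713
Root arguments: θ_k = (arg(w) + 360°k)/5 for k = 0, 1, ..., 4
Compute each root as (root modulus)(cos θ_k + i sin θ_k) using full-precision intermediates, then round to 4 decimal places.
Roots: 0.7694 + 1.6037i, -1.2874 + 1.2273i, -1.5651 - 0.8451i, 0.3201 - 1.7497i, 1.7630 - 0.2362i


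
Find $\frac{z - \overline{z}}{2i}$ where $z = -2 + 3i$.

z - conjugate(z) = 2bi
(z - conjugate(z))/(2i) = 2bi/(2i) = b = 3


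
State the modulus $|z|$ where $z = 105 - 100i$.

|z| = sqrt(a^2 + b^2) = sqrt(105^2 + (-100)^2) = sqrt(21025) = 145


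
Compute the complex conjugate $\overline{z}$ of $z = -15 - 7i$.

If z = a + bi, then conjugate(z) = a - bi
conjugate(-15 - 7i) = -15 + 7i


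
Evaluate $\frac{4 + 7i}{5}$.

Divisor is real, so divide each part by 5:
= 4/5 + (7/5)i


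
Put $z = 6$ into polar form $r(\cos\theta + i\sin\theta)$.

r = |z| = sqrt(a^2 + b^2) = sqrt((6)^2 + (0)^2) = sqrt(36 + 0) = sqrt(36) = 6
b = 0 and a > 0, so z lies on the positive real axis: θ = 0°
z = 6(cos 0° + i sin 0°)


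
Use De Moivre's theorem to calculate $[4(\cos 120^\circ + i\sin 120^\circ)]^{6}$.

By De Moivre: z^n = r^n(cos(nθ) + i sin(nθ))
= 4^6(cos(6*120°) + i sin(6*120°))
= 4096(cos 0° + i sin 0°)
= 4096


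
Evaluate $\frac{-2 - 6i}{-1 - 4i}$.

Multiply numerator and denominator by conjugate (-1 + 4i):
= (-2 - 6i)(-1 + 4i) / ((-1)^2 + (-4)^2)
= (26 - 2i) / 17
= 26/17 - (2/17)i


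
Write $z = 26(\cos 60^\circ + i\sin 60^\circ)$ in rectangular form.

a = r cos θ = 26 * 1/2 = 13
b = r sin θ = 26 * sqrt(3)/2 = 13*sqrt(3)
z = 13 + 13*sqrt(3)i


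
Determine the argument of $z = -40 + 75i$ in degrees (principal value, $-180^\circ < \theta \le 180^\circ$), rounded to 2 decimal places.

θ = arctan(b/a) = arctan(75/-40) (quadrant-adjusted) = 118.07°


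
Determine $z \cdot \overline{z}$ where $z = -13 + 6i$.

z * conjugate(z) = |z|^2 = a^2 + b^2
= (-13)^2 + 6^2 = 205


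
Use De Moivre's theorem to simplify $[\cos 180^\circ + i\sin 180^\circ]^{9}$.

By De Moivre: z^n = r^n(cos(nθ) + i sin(nθ))
= 1^9(cos(9*180°) + i sin(9*180°))
= 1(cos 180° + i sin 180°)
= -1


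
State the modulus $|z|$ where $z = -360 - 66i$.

|z| = sqrt(a^2 + b^2) = sqrt((-360)^2 + (-66)^2) = sqrt(133956) = 366


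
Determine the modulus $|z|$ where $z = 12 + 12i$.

|z| = sqrt(a^2 + b^2) = sqrt(12^2 + 12^2) = sqrt(288) = sqrt(288)


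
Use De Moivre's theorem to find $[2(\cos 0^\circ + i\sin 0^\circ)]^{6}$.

By De Moivre: z^n = r^n(cos(nθ) + i sin(nθ))
= 2^6(cos(6*0°) + i sin(6*0°))
= 64(cos 0° + i sin 0°)
= 64


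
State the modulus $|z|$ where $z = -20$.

|z| = sqrt(a^2 + b^2) = sqrt((-20)^2 + 0^2) = sqrt(400) = 20


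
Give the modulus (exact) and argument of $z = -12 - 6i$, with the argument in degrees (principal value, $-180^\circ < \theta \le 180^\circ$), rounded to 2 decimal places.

|z| = sqrt((-12)^2 + (-6)^2) = sqrt(180)
arg(z) = arctan(b/a) = arctan(-6/-12) (quadrant-adjusted) = -153.43°


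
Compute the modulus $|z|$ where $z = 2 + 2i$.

|z| = sqrt(a^2 + b^2) = sqrt(2^2 + 2^2) = sqrt(8) = sqrt(8)


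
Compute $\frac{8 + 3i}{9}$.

Divisor is real, so divide each part by 9:
= 8/9 + (1/3)i


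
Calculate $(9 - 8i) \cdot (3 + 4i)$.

(a1*a2 - b1*b2) + (a1*b2 + b1*a2)i
= (27 - (-32)) + (36 + (-24))i
= 59 + 12i


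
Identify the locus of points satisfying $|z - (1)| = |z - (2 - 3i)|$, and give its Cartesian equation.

|z - z1| = |z - z2| means z is equidistant from z1 and z2,
i.e. the perpendicular bisector of the segment from (1, 0) to (2, -3) (midpoint (3/2, -3/2)).
With z = x + yi, square both sides:
(x - 1)^2 + (y - 0)^2 = (x - 2)^2 + (y - (-3))^2
The x^2 and y^2 terms cancel: 2x + (-6)y = 13 - 1 = 12
Simplify: x - 3y = 6
Locus: Perpendicular bisector of the segment from (1, 0) to (2, -3): the line x - 3y = 6
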